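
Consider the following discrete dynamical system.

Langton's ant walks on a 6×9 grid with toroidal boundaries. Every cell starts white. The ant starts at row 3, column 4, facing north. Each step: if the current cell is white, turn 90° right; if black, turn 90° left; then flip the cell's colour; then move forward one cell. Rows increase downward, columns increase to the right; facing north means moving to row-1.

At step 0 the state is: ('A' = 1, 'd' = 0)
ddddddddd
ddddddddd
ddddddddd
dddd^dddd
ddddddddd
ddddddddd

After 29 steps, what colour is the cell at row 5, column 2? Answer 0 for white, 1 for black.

step 0: ddddddddd
ddddddddd
ddddddddd
dddd^dddd
ddddddddd
ddddddddd
step 1: ddddddddd
ddddddddd
ddddddddd
ddddA>ddd
ddddddddd
ddddddddd
step 2: ddddddddd
ddddddddd
ddddddddd
ddddAAddd
dddddvddd
ddddddddd
step 3: ddddddddd
ddddddddd
ddddddddd
ddddAAddd
dddd<Addd
ddddddddd
step 4: ddddddddd
ddddddddd
ddddddddd
dddd^Addd
ddddAAddd
ddddddddd
step 5: ddddddddd
ddddddddd
ddddddddd
ddd<dAddd
ddddAAddd
ddddddddd
step 6: ddddddddd
ddddddddd
ddd^ddddd
dddAdAddd
ddddAAddd
ddddddddd
step 7: ddddddddd
ddddddddd
dddA>dddd
dddAdAddd
ddddAAddd
ddddddddd
step 8: ddddddddd
ddddddddd
dddAAdddd
dddAvAddd
ddddAAddd
ddddddddd
step 9: ddddddddd
ddddddddd
dddAAdddd
ddd<AAddd
ddddAAddd
ddddddddd
step 10: ddddddddd
ddddddddd
dddAAdddd
ddddAAddd
dddvAAddd
ddddddddd
step 11: ddddddddd
ddddddddd
dddAAdddd
ddddAAddd
dd<AAAddd
ddddddddd
step 12: ddddddddd
ddddddddd
dddAAdddd
dd^dAAddd
ddAAAAddd
ddddddddd
step 13: ddddddddd
ddddddddd
dddAAdddd
ddA>AAddd
ddAAAAddd
ddddddddd
step 14: ddddddddd
ddddddddd
dddAAdddd
ddAAAAddd
ddAvAAddd
ddddddddd
step 15: ddddddddd
ddddddddd
dddAAdddd
ddAAAAddd
ddAd>Addd
ddddddddd
step 16: ddddddddd
ddddddddd
dddAAdddd
ddAA^Addd
ddAddAddd
ddddddddd
step 17: ddddddddd
ddddddddd
dddAAdddd
ddA<dAddd
ddAddAddd
ddddddddd
step 18: ddddddddd
ddddddddd
dddAAdddd
ddAddAddd
ddAvdAddd
ddddddddd
step 19: ddddddddd
ddddddddd
dddAAdddd
ddAddAddd
dd<AdAddd
ddddddddd
step 20: ddddddddd
ddddddddd
dddAAdddd
ddAddAddd
dddAdAddd
ddvdddddd
step 21: ddddddddd
ddddddddd
dddAAdddd
ddAddAddd
dddAdAddd
d<Adddddd
step 22: ddddddddd
ddddddddd
dddAAdddd
ddAddAddd
d^dAdAddd
dAAdddddd
step 23: ddddddddd
ddddddddd
dddAAdddd
ddAddAddd
dA>AdAddd
dAAdddddd
step 24: ddddddddd
ddddddddd
dddAAdddd
ddAddAddd
dAAAdAddd
dAvdddddd
step 25: ddddddddd
ddddddddd
dddAAdddd
ddAddAddd
dAAAdAddd
dAd>ddddd
step 26: dddvddddd
ddddddddd
dddAAdddd
ddAddAddd
dAAAdAddd
dAdAddddd
step 27: dd<Addddd
ddddddddd
dddAAdddd
ddAddAddd
dAAAdAddd
dAdAddddd
step 28: ddAAddddd
ddddddddd
dddAAdddd
ddAddAddd
dAAAdAddd
dA^Addddd
step 29: ddAAddddd
ddddddddd
dddAAdddd
ddAddAddd
dAAAdAddd
dAA>ddddd

1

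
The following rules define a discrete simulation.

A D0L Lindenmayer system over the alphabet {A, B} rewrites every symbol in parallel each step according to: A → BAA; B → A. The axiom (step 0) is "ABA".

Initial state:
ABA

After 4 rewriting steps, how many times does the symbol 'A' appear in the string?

k=0  ABA
k=1  BAAABAA
k=2  ABAABAABAAABAABAA
k=3  BAAABAABAAABAABAAABAABAABAAABAABAAABAABAA
k=4  ABAABAABAAABAABAAABAABAABAAABAABAAABAABAABAAABAABAAABAABAAABAABAABAAABAABAAABAABAABAAABAABAAABAABAA

70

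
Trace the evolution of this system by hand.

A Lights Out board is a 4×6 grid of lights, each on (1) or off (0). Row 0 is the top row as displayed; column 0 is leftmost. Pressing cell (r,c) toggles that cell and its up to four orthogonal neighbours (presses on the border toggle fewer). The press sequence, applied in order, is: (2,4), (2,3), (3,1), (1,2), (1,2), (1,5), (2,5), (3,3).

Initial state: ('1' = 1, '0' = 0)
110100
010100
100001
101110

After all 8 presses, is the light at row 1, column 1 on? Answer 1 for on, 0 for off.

t=0: 110100
010100
100001
101110
t=1: 110100
010110
100110
101100
t=2: 110100
010010
101000
101000
t=3: 110100
010010
111000
010000
t=4: 111100
001110
110000
010000
t=5: 110100
010010
111000
010000
t=6: 110101
010001
111001
010000
t=7: 110101
010000
111010
010001
t=8: 110101
010000
111110
011111

1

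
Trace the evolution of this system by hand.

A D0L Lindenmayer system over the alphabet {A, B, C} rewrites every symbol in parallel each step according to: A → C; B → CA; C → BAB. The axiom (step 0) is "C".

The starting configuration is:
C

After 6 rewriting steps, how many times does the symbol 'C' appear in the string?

31

step 0: C
step 1: BAB
step 2: CACCA
step 3: BABCBABBABC
step 4: CACCABABCACCACACCABAB
step 5: BABCBABBABCCACCABABCBABBABCBABCBABBABCCACCA
step 6: CACCABABCACCACACCABABBABCBABBABCCACCABABCACCACACCABABCACCABABCACCACACCABABBABCBABBABC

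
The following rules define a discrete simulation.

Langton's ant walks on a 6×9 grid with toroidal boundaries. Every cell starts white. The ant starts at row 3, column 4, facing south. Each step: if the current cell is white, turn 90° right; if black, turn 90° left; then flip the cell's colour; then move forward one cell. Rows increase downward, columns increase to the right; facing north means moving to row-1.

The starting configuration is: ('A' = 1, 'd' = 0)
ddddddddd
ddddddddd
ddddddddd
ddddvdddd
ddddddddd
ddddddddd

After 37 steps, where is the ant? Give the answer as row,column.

0) ddddddddd
ddddddddd
ddddddddd
ddddvdddd
ddddddddd
ddddddddd
1) ddddddddd
ddddddddd
ddddddddd
ddd<Adddd
ddddddddd
ddddddddd
2) ddddddddd
ddddddddd
ddd^ddddd
dddAAdddd
ddddddddd
ddddddddd
3) ddddddddd
ddddddddd
dddA>dddd
dddAAdddd
ddddddddd
ddddddddd
4) ddddddddd
ddddddddd
dddAAdddd
dddAvdddd
ddddddddd
ddddddddd
5) ddddddddd
ddddddddd
dddAAdddd
dddAd>ddd
ddddddddd
ddddddddd
6) ddddddddd
ddddddddd
dddAAdddd
dddAdAddd
dddddvddd
ddddddddd
7) ddddddddd
ddddddddd
dddAAdddd
dddAdAddd
dddd<Addd
ddddddddd
8) ddddddddd
ddddddddd
dddAAdddd
dddA^Addd
ddddAAddd
ddddddddd
9) ddddddddd
ddddddddd
dddAAdddd
dddAA>ddd
ddddAAddd
ddddddddd
10) ddddddddd
ddddddddd
dddAA^ddd
dddAAdddd
ddddAAddd
ddddddddd
11) ddddddddd
ddddddddd
dddAAA>dd
dddAAdddd
ddddAAddd
ddddddddd
12) ddddddddd
ddddddddd
dddAAAAdd
dddAAdvdd
ddddAAddd
ddddddddd
13) ddddddddd
ddddddddd
dddAAAAdd
dddAA<Add
ddddAAddd
ddddddddd
14) ddddddddd
ddddddddd
dddAA^Add
dddAAAAdd
ddddAAddd
ddddddddd
15) ddddddddd
ddddddddd
dddA<dAdd
dddAAAAdd
ddddAAddd
ddddddddd
16) ddddddddd
ddddddddd
dddAddAdd
dddAvAAdd
ddddAAddd
ddddddddd
17) ddddddddd
ddddddddd
dddAddAdd
dddAd>Add
ddddAAddd
ddddddddd
18) ddddddddd
ddddddddd
dddAd^Add
dddAddAdd
ddddAAddd
ddddddddd
19) ddddddddd
ddddddddd
dddAdA>dd
dddAddAdd
ddddAAddd
ddddddddd
20) ddddddddd
dddddd^dd
dddAdAddd
dddAddAdd
ddddAAddd
ddddddddd
21) ddddddddd
ddddddA>d
dddAdAddd
dddAddAdd
ddddAAddd
ddddddddd
22) ddddddddd
ddddddAAd
dddAdAdvd
dddAddAdd
ddddAAddd
ddddddddd
23) ddddddddd
ddddddAAd
dddAdA<Ad
dddAddAdd
ddddAAddd
ddddddddd
24) ddddddddd
dddddd^Ad
dddAdAAAd
dddAddAdd
ddddAAddd
ddddddddd
25) ddddddddd
ddddd<dAd
dddAdAAAd
dddAddAdd
ddddAAddd
ddddddddd
26) ddddd^ddd
dddddAdAd
dddAdAAAd
dddAddAdd
ddddAAddd
ddddddddd
27) dddddA>dd
dddddAdAd
dddAdAAAd
dddAddAdd
ddddAAddd
ddddddddd
28) dddddAAdd
dddddAvAd
dddAdAAAd
dddAddAdd
ddddAAddd
ddddddddd
29) dddddAAdd
ddddd<AAd
dddAdAAAd
dddAddAdd
ddddAAddd
ddddddddd
30) dddddAAdd
ddddddAAd
dddAdvAAd
dddAddAdd
ddddAAddd
ddddddddd
31) dddddAAdd
ddddddAAd
dddAdd>Ad
dddAddAdd
ddddAAddd
ddddddddd
32) dddddAAdd
dddddd^Ad
dddAdddAd
dddAddAdd
ddddAAddd
ddddddddd
33) dddddAAdd
ddddd<dAd
dddAdddAd
dddAddAdd
ddddAAddd
ddddddddd
34) ddddd^Add
dddddAdAd
dddAdddAd
dddAddAdd
ddddAAddd
ddddddddd
35) dddd<dAdd
dddddAdAd
dddAdddAd
dddAddAdd
ddddAAddd
ddddddddd
36) ddddAdAdd
dddddAdAd
dddAdddAd
dddAddAdd
ddddAAddd
dddd^dddd
37) ddddAdAdd
dddddAdAd
dddAdddAd
dddAddAdd
ddddAAddd
ddddA>ddd

5,5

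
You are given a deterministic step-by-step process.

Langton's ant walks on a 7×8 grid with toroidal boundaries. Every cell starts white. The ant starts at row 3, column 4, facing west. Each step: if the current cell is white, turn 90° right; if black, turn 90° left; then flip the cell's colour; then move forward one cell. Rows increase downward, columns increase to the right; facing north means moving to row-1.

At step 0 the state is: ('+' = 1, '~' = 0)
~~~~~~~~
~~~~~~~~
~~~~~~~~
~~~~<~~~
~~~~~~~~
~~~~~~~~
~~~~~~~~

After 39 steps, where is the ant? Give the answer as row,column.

0) ~~~~~~~~
~~~~~~~~
~~~~~~~~
~~~~<~~~
~~~~~~~~
~~~~~~~~
~~~~~~~~
1) ~~~~~~~~
~~~~~~~~
~~~~^~~~
~~~~+~~~
~~~~~~~~
~~~~~~~~
~~~~~~~~
2) ~~~~~~~~
~~~~~~~~
~~~~+>~~
~~~~+~~~
~~~~~~~~
~~~~~~~~
~~~~~~~~
3) ~~~~~~~~
~~~~~~~~
~~~~++~~
~~~~+v~~
~~~~~~~~
~~~~~~~~
~~~~~~~~
4) ~~~~~~~~
~~~~~~~~
~~~~++~~
~~~~<+~~
~~~~~~~~
~~~~~~~~
~~~~~~~~
5) ~~~~~~~~
~~~~~~~~
~~~~++~~
~~~~~+~~
~~~~v~~~
~~~~~~~~
~~~~~~~~
6) ~~~~~~~~
~~~~~~~~
~~~~++~~
~~~~~+~~
~~~<+~~~
~~~~~~~~
~~~~~~~~
7) ~~~~~~~~
~~~~~~~~
~~~~++~~
~~~^~+~~
~~~++~~~
~~~~~~~~
~~~~~~~~
8) ~~~~~~~~
~~~~~~~~
~~~~++~~
~~~+>+~~
~~~++~~~
~~~~~~~~
~~~~~~~~
9) ~~~~~~~~
~~~~~~~~
~~~~++~~
~~~+++~~
~~~+v~~~
~~~~~~~~
~~~~~~~~
10) ~~~~~~~~
~~~~~~~~
~~~~++~~
~~~+++~~
~~~+~>~~
~~~~~~~~
~~~~~~~~
11) ~~~~~~~~
~~~~~~~~
~~~~++~~
~~~+++~~
~~~+~+~~
~~~~~v~~
~~~~~~~~
12) ~~~~~~~~
~~~~~~~~
~~~~++~~
~~~+++~~
~~~+~+~~
~~~~<+~~
~~~~~~~~
13) ~~~~~~~~
~~~~~~~~
~~~~++~~
~~~+++~~
~~~+^+~~
~~~~++~~
~~~~~~~~
14) ~~~~~~~~
~~~~~~~~
~~~~++~~
~~~+++~~
~~~++>~~
~~~~++~~
~~~~~~~~
15) ~~~~~~~~
~~~~~~~~
~~~~++~~
~~~++^~~
~~~++~~~
~~~~++~~
~~~~~~~~
16) ~~~~~~~~
~~~~~~~~
~~~~++~~
~~~+<~~~
~~~++~~~
~~~~++~~
~~~~~~~~
17) ~~~~~~~~
~~~~~~~~
~~~~++~~
~~~+~~~~
~~~+v~~~
~~~~++~~
~~~~~~~~
18) ~~~~~~~~
~~~~~~~~
~~~~++~~
~~~+~~~~
~~~+~>~~
~~~~++~~
~~~~~~~~
19) ~~~~~~~~
~~~~~~~~
~~~~++~~
~~~+~~~~
~~~+~+~~
~~~~+v~~
~~~~~~~~
20) ~~~~~~~~
~~~~~~~~
~~~~++~~
~~~+~~~~
~~~+~+~~
~~~~+~>~
~~~~~~~~
21) ~~~~~~~~
~~~~~~~~
~~~~++~~
~~~+~~~~
~~~+~+~~
~~~~+~+~
~~~~~~v~
22) ~~~~~~~~
~~~~~~~~
~~~~++~~
~~~+~~~~
~~~+~+~~
~~~~+~+~
~~~~~<+~
23) ~~~~~~~~
~~~~~~~~
~~~~++~~
~~~+~~~~
~~~+~+~~
~~~~+^+~
~~~~~++~
24) ~~~~~~~~
~~~~~~~~
~~~~++~~
~~~+~~~~
~~~+~+~~
~~~~++>~
~~~~~++~
25) ~~~~~~~~
~~~~~~~~
~~~~++~~
~~~+~~~~
~~~+~+^~
~~~~++~~
~~~~~++~
26) ~~~~~~~~
~~~~~~~~
~~~~++~~
~~~+~~~~
~~~+~++>
~~~~++~~
~~~~~++~
27) ~~~~~~~~
~~~~~~~~
~~~~++~~
~~~+~~~~
~~~+~+++
~~~~++~v
~~~~~++~
28) ~~~~~~~~
~~~~~~~~
~~~~++~~
~~~+~~~~
~~~+~+++
~~~~++<+
~~~~~++~
29) ~~~~~~~~
~~~~~~~~
~~~~++~~
~~~+~~~~
~~~+~+^+
~~~~++++
~~~~~++~
30) ~~~~~~~~
~~~~~~~~
~~~~++~~
~~~+~~~~
~~~+~<~+
~~~~++++
~~~~~++~
31) ~~~~~~~~
~~~~~~~~
~~~~++~~
~~~+~~~~
~~~+~~~+
~~~~+v++
~~~~~++~
32) ~~~~~~~~
~~~~~~~~
~~~~++~~
~~~+~~~~
~~~+~~~+
~~~~+~>+
~~~~~++~
33) ~~~~~~~~
~~~~~~~~
~~~~++~~
~~~+~~~~
~~~+~~^+
~~~~+~~+
~~~~~++~
34) ~~~~~~~~
~~~~~~~~
~~~~++~~
~~~+~~~~
~~~+~~+>
~~~~+~~+
~~~~~++~
35) ~~~~~~~~
~~~~~~~~
~~~~++~~
~~~+~~~^
~~~+~~+~
~~~~+~~+
~~~~~++~
36) ~~~~~~~~
~~~~~~~~
~~~~++~~
>~~+~~~+
~~~+~~+~
~~~~+~~+
~~~~~++~
37) ~~~~~~~~
~~~~~~~~
~~~~++~~
+~~+~~~+
v~~+~~+~
~~~~+~~+
~~~~~++~
38) ~~~~~~~~
~~~~~~~~
~~~~++~~
+~~+~~~+
+~~+~~+<
~~~~+~~+
~~~~~++~
39) ~~~~~~~~
~~~~~~~~
~~~~++~~
+~~+~~~^
+~~+~~++
~~~~+~~+
~~~~~++~

3,7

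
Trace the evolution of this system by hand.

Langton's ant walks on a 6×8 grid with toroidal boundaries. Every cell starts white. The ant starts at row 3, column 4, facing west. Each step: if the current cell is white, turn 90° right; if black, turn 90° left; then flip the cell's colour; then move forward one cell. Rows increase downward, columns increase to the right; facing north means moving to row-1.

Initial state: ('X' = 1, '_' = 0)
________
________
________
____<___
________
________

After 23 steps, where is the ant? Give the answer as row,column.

k=0  ________
________
________
____<___
________
________
k=1  ________
________
____^___
____X___
________
________
k=2  ________
________
____X>__
____X___
________
________
k=3  ________
________
____XX__
____Xv__
________
________
k=4  ________
________
____XX__
____<X__
________
________
k=5  ________
________
____XX__
_____X__
____v___
________
k=6  ________
________
____XX__
_____X__
___<X___
________
k=7  ________
________
____XX__
___^_X__
___XX___
________
k=8  ________
________
____XX__
___X>X__
___XX___
________
k=9  ________
________
____XX__
___XXX__
___Xv___
________
k=10  ________
________
____XX__
___XXX__
___X_>__
________
k=11  ________
________
____XX__
___XXX__
___X_X__
_____v__
k=12  ________
________
____XX__
___XXX__
___X_X__
____<X__
k=13  ________
________
____XX__
___XXX__
___X^X__
____XX__
k=14  ________
________
____XX__
___XXX__
___XX>__
____XX__
k=15  ________
________
____XX__
___XX^__
___XX___
____XX__
k=16  ________
________
____XX__
___X<___
___XX___
____XX__
k=17  ________
________
____XX__
___X____
___Xv___
____XX__
k=18  ________
________
____XX__
___X____
___X_>__
____XX__
k=19  ________
________
____XX__
___X____
___X_X__
____Xv__
k=20  ________
________
____XX__
___X____
___X_X__
____X_>_
k=21  ______v_
________
____XX__
___X____
___X_X__
____X_X_
k=22  _____<X_
________
____XX__
___X____
___X_X__
____X_X_
k=23  _____XX_
________
____XX__
___X____
___X_X__
____X^X_

5,5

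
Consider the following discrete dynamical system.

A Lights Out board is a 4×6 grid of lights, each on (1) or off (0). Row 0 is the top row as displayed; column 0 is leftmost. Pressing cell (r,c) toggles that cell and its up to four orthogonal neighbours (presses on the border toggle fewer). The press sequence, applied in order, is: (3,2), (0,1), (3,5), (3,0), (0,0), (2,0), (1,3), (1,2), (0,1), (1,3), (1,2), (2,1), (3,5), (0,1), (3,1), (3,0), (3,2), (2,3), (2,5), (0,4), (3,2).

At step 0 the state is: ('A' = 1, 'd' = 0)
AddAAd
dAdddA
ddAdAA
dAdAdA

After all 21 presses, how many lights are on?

t=0: AddAAd
dAdddA
ddAdAA
dAdAdA
t=1: AddAAd
dAdddA
ddddAA
ddAddA
t=2: dAAAAd
dddddA
ddddAA
ddAddA
t=3: dAAAAd
dddddA
ddddAd
ddAdAd
t=4: dAAAAd
dddddA
AdddAd
AAAdAd
t=5: AdAAAd
AddddA
AdddAd
AAAdAd
t=6: AdAAAd
dddddA
dAddAd
dAAdAd
t=7: AdAdAd
ddAAAA
dAdAAd
dAAdAd
t=8: AdddAd
dAddAA
dAAAAd
dAAdAd
t=9: dAAdAd
ddddAA
dAAAAd
dAAdAd
t=10: dAAAAd
ddAAdA
dAAdAd
dAAdAd
t=11: dAdAAd
dAdddA
dAddAd
dAAdAd
t=12: dAdAAd
dddddA
AdAdAd
ddAdAd
t=13: dAdAAd
dddddA
AdAdAA
ddAddA
t=14: AdAAAd
dAdddA
AdAdAA
ddAddA
t=15: AdAAAd
dAdddA
AAAdAA
AAdddA
t=16: AdAAAd
dAdddA
dAAdAA
dddddA
t=17: AdAAAd
dAdddA
dAddAA
dAAAdA
t=18: AdAAAd
dAdAdA
dAAAdA
dAAddA
t=19: AdAAAd
dAdAdd
dAAAAd
dAAddd
t=20: AdAddA
dAdAAd
dAAAAd
dAAddd
t=21: AdAddA
dAdAAd
dAdAAd
dddAdd

10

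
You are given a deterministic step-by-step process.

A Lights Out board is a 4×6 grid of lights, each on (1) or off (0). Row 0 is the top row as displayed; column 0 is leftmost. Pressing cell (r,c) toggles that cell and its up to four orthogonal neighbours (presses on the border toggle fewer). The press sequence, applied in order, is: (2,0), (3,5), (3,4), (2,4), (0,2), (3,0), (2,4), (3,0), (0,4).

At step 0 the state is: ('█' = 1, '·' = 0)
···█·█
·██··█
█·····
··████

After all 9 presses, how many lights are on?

15

gen 0: ···█·█
·██··█
█·····
··████
gen 1: ···█·█
███··█
·█····
█·████
gen 2: ···█·█
███··█
·█···█
█·██··
gen 3: ···█·█
███··█
·█··██
█·█·██
gen 4: ···█·█
███·██
·█·█··
█·█··█
gen 5: ·██··█
██··██
·█·█··
█·█··█
gen 6: ·██··█
██··██
██·█··
·██··█
gen 7: ·██··█
██···█
██··██
·██·██
gen 8: ·██··█
██···█
·█··██
█·█·██
gen 9: ·████·
██··██
·█··██
█·█·██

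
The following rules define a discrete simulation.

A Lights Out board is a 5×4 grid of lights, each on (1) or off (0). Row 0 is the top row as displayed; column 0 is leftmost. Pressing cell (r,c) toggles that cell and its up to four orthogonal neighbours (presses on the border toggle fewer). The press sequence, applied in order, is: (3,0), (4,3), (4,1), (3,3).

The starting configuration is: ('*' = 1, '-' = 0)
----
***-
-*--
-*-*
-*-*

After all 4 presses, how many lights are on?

step 0: ----
***-
-*--
-*-*
-*-*
step 1: ----
***-
**--
*--*
**-*
step 2: ----
***-
**--
*---
***-
step 3: ----
***-
**--
**--
----
step 4: ----
***-
**-*
****
---*

11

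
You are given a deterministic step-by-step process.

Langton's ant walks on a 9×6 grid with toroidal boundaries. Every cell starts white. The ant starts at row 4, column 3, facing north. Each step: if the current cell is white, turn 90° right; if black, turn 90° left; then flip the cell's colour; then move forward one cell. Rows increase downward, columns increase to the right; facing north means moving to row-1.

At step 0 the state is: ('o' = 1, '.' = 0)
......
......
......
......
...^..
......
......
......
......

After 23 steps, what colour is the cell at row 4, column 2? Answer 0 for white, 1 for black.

0

step 0: ......
......
......
......
...^..
......
......
......
......
step 1: ......
......
......
......
...o>.
......
......
......
......
step 2: ......
......
......
......
...oo.
....v.
......
......
......
step 3: ......
......
......
......
...oo.
...<o.
......
......
......
step 4: ......
......
......
......
...^o.
...oo.
......
......
......
step 5: ......
......
......
......
..<.o.
...oo.
......
......
......
step 6: ......
......
......
..^...
..o.o.
...oo.
......
......
......
step 7: ......
......
......
..o>..
..o.o.
...oo.
......
......
......
step 8: ......
......
......
..oo..
..ovo.
...oo.
......
......
......
step 9: ......
......
......
..oo..
..<oo.
...oo.
......
......
......
step 10: ......
......
......
..oo..
...oo.
..voo.
......
......
......
step 11: ......
......
......
..oo..
...oo.
.<ooo.
......
......
......
step 12: ......
......
......
..oo..
.^.oo.
.oooo.
......
......
......
step 13: ......
......
......
..oo..
.o>oo.
.oooo.
......
......
......
step 14: ......
......
......
..oo..
.oooo.
.ovoo.
......
......
......
step 15: ......
......
......
..oo..
.oooo.
.o.>o.
......
......
......
step 16: ......
......
......
..oo..
.oo^o.
.o..o.
......
......
......
step 17: ......
......
......
..oo..
.o<.o.
.o..o.
......
......
......
step 18: ......
......
......
..oo..
.o..o.
.ov.o.
......
......
......
step 19: ......
......
......
..oo..
.o..o.
.<o.o.
......
......
......
step 20: ......
......
......
..oo..
.o..o.
..o.o.
.v....
......
......
step 21: ......
......
......
..oo..
.o..o.
..o.o.
<o....
......
......
step 22: ......
......
......
..oo..
.o..o.
^.o.o.
oo....
......
......
step 23: ......
......
......
..oo..
.o..o.
o>o.o.
oo....
......
......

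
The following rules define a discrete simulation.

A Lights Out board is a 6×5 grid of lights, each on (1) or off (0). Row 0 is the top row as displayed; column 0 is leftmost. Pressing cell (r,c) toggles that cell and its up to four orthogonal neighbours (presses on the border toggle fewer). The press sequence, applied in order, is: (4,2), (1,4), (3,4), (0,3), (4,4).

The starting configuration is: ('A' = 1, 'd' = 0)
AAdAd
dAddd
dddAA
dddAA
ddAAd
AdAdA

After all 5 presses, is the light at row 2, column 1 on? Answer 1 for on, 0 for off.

step 0: AAdAd
dAddd
dddAA
dddAA
ddAAd
AdAdA
step 1: AAdAd
dAddd
dddAA
ddAAA
dAddd
AdddA
step 2: AAdAA
dAdAA
dddAd
ddAAA
dAddd
AdddA
step 3: AAdAA
dAdAA
dddAA
ddAdd
dAddA
AdddA
step 4: AAAdd
dAddA
dddAA
ddAdd
dAddA
AdddA
step 5: AAAdd
dAddA
dddAA
ddAdA
dAdAd
Adddd

0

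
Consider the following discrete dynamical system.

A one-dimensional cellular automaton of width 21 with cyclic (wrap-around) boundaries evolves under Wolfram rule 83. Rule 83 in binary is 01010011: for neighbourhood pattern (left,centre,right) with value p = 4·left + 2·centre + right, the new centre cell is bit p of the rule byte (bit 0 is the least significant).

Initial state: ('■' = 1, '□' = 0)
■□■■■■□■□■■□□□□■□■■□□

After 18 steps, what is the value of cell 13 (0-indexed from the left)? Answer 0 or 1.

step 0: ■□■■■■□■□■■□□□□■□■■□□
step 1: □□□□□■□□□□■■■■■□□□■■■
step 2: ■■■■■□■■■■□□□□■■■■□□■
step 3: □□□□■□□□□■■■■■□□□■■■□
step 4: ■■■■□■■■■□□□□■■■■□□■■
step 5: □□□■□□□□■■■■■□□□■■■□□
step 6: ■■■□■■■■□□□□■■■■□□■■■
step 7: □□■□□□□■■■■■□□□■■■□□□
step 8: ■■□■■■■□□□□■■■■□□■■■■
step 9: □■□□□□■■■■■□□□■■■□□□□
step 10: ■□■■■■□□□□■■■■□□■■■■■
step 11: ■□□□□■■■■■□□□■■■□□□□□
step 12: □■■■■□□□□■■■■□□■■■■■■
step 13: □□□□■■■■■□□□■■■□□□□□■
step 14: ■■■■□□□□■■■■□□■■■■■■□
step 15: □□□■■■■■□□□■■■□□□□□■□
step 16: ■■■□□□□■■■■□□■■■■■■□■
step 17: □□■■■■■□□□■■■□□□□□■□□
step 18: ■■□□□□■■■■□□■■■■■■□■■

1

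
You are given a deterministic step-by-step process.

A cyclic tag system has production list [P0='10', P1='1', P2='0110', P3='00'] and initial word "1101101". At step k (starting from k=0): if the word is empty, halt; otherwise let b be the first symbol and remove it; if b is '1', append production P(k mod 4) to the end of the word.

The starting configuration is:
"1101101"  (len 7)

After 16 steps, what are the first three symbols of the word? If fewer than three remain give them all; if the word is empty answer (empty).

100

step 0: "1101101"  (len 7)
step 1: "10110110"  (len 8)
step 2: "01101101"  (len 8)
step 3: "1101101"  (len 7)
step 4: "10110100"  (len 8)
step 5: "011010010"  (len 9)
step 6: "11010010"  (len 8)
step 7: "10100100110"  (len 11)
step 8: "010010011000"  (len 12)
step 9: "10010011000"  (len 11)
step 10: "00100110001"  (len 11)
step 11: "0100110001"  (len 10)
step 12: "100110001"  (len 9)
step 13: "0011000110"  (len 10)
step 14: "011000110"  (len 9)
step 15: "11000110"  (len 8)
step 16: "100011000"  (len 9)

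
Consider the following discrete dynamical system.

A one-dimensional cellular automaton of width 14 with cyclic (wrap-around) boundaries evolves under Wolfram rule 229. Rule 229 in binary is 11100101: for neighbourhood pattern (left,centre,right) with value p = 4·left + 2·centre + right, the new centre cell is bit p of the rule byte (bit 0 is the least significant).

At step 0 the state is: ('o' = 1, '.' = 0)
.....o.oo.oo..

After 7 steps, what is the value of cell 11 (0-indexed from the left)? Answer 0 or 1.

step 0: .....o.oo.oo..
step 1: oooo.oo.oo.o.o
step 2: ooooo.oo.oooo.
step 3: .ooooo.oo.oooo
step 4: o.ooooo.oo.ooo
step 5: oo.ooooo.oo.oo
step 6: ooo.ooooo.oo.o
step 7: oooo.ooooo.oo.

1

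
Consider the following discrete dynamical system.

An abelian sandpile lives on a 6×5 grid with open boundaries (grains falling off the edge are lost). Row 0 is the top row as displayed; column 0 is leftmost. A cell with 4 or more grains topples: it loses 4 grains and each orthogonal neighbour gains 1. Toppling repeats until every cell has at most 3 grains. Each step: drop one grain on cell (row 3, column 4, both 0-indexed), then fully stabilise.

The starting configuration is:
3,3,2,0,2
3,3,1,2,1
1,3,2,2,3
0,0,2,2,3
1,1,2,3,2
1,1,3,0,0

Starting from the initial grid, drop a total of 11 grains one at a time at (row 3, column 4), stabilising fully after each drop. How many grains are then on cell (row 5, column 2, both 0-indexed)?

t=0: 3,3,2,0,2
3,3,1,2,1
1,3,2,2,3
0,0,2,2,3
1,1,2,3,2
1,1,3,0,0
t=1: 3,3,2,0,2
3,3,1,2,2
1,3,2,3,0
0,0,2,3,1
1,1,2,3,3
1,1,3,0,0
t=2: 3,3,2,0,2
3,3,1,2,2
1,3,2,3,0
0,0,2,3,2
1,1,2,3,3
1,1,3,0,0
t=3: 3,3,2,0,2
3,3,1,2,2
1,3,2,3,0
0,0,2,3,3
1,1,2,3,3
1,1,3,0,0
t=4: 3,3,2,0,2
3,3,1,3,2
1,3,3,0,2
0,0,3,2,2
1,1,3,1,1
1,1,3,1,1
t=5: 3,3,2,0,2
3,3,1,3,2
1,3,3,0,2
0,0,3,2,3
1,1,3,1,1
1,1,3,1,1
t=6: 3,3,2,0,2
3,3,1,3,2
1,3,3,0,3
0,0,3,3,0
1,1,3,1,2
1,1,3,1,1
t=7: 3,3,2,0,2
3,3,1,3,2
1,3,3,0,3
0,0,3,3,1
1,1,3,1,2
1,1,3,1,1
t=8: 3,3,2,0,2
3,3,1,3,2
1,3,3,0,3
0,0,3,3,2
1,1,3,1,2
1,1,3,1,1
t=9: 3,3,2,0,2
3,3,1,3,2
1,3,3,0,3
0,0,3,3,3
1,1,3,1,2
1,1,3,1,1
t=10: 1,1,3,0,2
1,2,3,3,3
3,1,1,3,0
0,2,2,1,2
1,2,1,3,3
1,2,0,2,1
t=11: 1,1,3,0,2
1,2,3,3,3
3,1,1,3,0
0,2,2,1,3
1,2,1,3,3
1,2,0,2,1

0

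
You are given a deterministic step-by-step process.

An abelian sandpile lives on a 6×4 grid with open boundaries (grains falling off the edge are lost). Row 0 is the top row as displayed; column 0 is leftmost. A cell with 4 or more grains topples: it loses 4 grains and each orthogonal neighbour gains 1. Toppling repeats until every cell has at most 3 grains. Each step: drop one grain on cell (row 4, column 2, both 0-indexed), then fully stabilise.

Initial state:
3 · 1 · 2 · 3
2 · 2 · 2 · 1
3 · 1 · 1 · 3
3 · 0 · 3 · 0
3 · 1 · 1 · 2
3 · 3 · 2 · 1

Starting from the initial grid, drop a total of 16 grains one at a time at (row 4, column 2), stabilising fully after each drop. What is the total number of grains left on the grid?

47

[0] 3 · 1 · 2 · 3
2 · 2 · 2 · 1
3 · 1 · 1 · 3
3 · 0 · 3 · 0
3 · 1 · 1 · 2
3 · 3 · 2 · 1
[1] 3 · 1 · 2 · 3
2 · 2 · 2 · 1
3 · 1 · 1 · 3
3 · 0 · 3 · 0
3 · 1 · 2 · 2
3 · 3 · 2 · 1
[2] 3 · 1 · 2 · 3
2 · 2 · 2 · 1
3 · 1 · 1 · 3
3 · 0 · 3 · 0
3 · 1 · 3 · 2
3 · 3 · 2 · 1
[3] 3 · 1 · 2 · 3
2 · 2 · 2 · 1
3 · 1 · 2 · 3
3 · 1 · 0 · 1
3 · 2 · 1 · 3
3 · 3 · 3 · 1
[4] 3 · 1 · 2 · 3
2 · 2 · 2 · 1
3 · 1 · 2 · 3
3 · 1 · 0 · 1
3 · 2 · 2 · 3
3 · 3 · 3 · 1
[5] 3 · 1 · 2 · 3
2 · 2 · 2 · 1
3 · 1 · 2 · 3
3 · 1 · 0 · 1
3 · 2 · 3 · 3
3 · 3 · 3 · 1
[6] 3 · 1 · 2 · 3
3 · 2 · 2 · 1
0 · 2 · 2 · 3
1 · 3 · 1 · 2
2 · 1 · 3 · 0
1 · 2 · 1 · 3
[7] 3 · 1 · 2 · 3
3 · 2 · 2 · 1
0 · 2 · 2 · 3
1 · 3 · 2 · 2
2 · 2 · 0 · 1
1 · 2 · 2 · 3
[8] 3 · 1 · 2 · 3
3 · 2 · 2 · 1
0 · 2 · 2 · 3
1 · 3 · 2 · 2
2 · 2 · 1 · 1
1 · 2 · 2 · 3
[9] 3 · 1 · 2 · 3
3 · 2 · 2 · 1
0 · 2 · 2 · 3
1 · 3 · 2 · 2
2 · 2 · 2 · 1
1 · 2 · 2 · 3
[10] 3 · 1 · 2 · 3
3 · 2 · 2 · 1
0 · 2 · 2 · 3
1 · 3 · 2 · 2
2 · 2 · 3 · 1
1 · 2 · 2 · 3
[11] 3 · 1 · 2 · 3
3 · 2 · 2 · 1
0 · 2 · 2 · 3
1 · 3 · 3 · 2
2 · 3 · 0 · 2
1 · 2 · 3 · 3
[12] 3 · 1 · 2 · 3
3 · 2 · 2 · 1
0 · 2 · 2 · 3
1 · 3 · 3 · 2
2 · 3 · 1 · 2
1 · 2 · 3 · 3
[13] 3 · 1 · 2 · 3
3 · 2 · 2 · 1
0 · 2 · 2 · 3
1 · 3 · 3 · 2
2 · 3 · 2 · 2
1 · 2 · 3 · 3
[14] 3 · 1 · 2 · 3
3 · 2 · 2 · 1
0 · 2 · 2 · 3
1 · 3 · 3 · 2
2 · 3 · 3 · 2
1 · 2 · 3 · 3
[15] 3 · 1 · 2 · 3
3 · 3 · 3 · 2
1 · 0 · 2 · 1
2 · 3 · 0 · 2
3 · 3 · 1 · 2
2 · 0 · 3 · 1
[16] 3 · 1 · 2 · 3
3 · 3 · 3 · 2
1 · 0 · 2 · 1
2 · 3 · 0 · 2
3 · 3 · 2 · 2
2 · 0 · 3 · 1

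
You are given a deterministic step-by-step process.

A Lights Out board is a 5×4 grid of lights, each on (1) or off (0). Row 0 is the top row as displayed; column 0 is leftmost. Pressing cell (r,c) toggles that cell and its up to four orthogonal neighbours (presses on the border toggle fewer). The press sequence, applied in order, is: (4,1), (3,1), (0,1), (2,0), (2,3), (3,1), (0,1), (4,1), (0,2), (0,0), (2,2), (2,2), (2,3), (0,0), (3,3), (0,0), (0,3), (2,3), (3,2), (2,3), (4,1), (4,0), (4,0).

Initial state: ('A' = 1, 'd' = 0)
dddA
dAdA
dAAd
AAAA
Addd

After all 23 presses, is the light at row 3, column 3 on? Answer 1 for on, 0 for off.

1

k=0  dddA
dAdA
dAAd
AAAA
Addd
k=1  dddA
dAdA
dAAd
AdAA
dAAd
k=2  dddA
dAdA
ddAd
dAdA
ddAd
k=3  AAAA
dddA
ddAd
dAdA
ddAd
k=4  AAAA
AddA
AAAd
AAdA
ddAd
k=5  AAAA
Addd
AAdA
AAdd
ddAd
k=6  AAAA
Addd
AddA
ddAd
dAAd
k=7  dddA
AAdd
AddA
ddAd
dAAd
k=8  dddA
AAdd
AddA
dAAd
Addd
k=9  dAAd
AAAd
AddA
dAAd
Addd
k=10  AdAd
dAAd
AddA
dAAd
Addd
k=11  AdAd
dAdd
AAAd
dAdd
Addd
k=12  AdAd
dAAd
AddA
dAAd
Addd
k=13  AdAd
dAAA
AdAd
dAAA
Addd
k=14  dAAd
AAAA
AdAd
dAAA
Addd
k=15  dAAd
AAAA
AdAA
dAdd
AddA
k=16  AdAd
dAAA
AdAA
dAdd
AddA
k=17  AddA
dAAd
AdAA
dAdd
AddA
k=18  AddA
dAAA
Addd
dAdA
AddA
k=19  AddA
dAAA
AdAd
ddAd
AdAA
k=20  AddA
dAAd
AddA
ddAA
AdAA
k=21  AddA
dAAd
AddA
dAAA
dAdA
k=22  AddA
dAAd
AddA
AAAA
AddA
k=23  AddA
dAAd
AddA
dAAA
dAdA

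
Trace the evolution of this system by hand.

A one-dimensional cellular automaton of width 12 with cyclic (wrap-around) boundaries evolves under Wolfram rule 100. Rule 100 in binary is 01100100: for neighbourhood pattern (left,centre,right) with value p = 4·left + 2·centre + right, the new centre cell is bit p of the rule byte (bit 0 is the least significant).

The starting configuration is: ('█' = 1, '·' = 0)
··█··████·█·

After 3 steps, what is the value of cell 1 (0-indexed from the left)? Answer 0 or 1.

step 0: ··█··████·█·
step 1: ··█·····███·
step 2: ··█·······█·
step 3: ··█·······█·

0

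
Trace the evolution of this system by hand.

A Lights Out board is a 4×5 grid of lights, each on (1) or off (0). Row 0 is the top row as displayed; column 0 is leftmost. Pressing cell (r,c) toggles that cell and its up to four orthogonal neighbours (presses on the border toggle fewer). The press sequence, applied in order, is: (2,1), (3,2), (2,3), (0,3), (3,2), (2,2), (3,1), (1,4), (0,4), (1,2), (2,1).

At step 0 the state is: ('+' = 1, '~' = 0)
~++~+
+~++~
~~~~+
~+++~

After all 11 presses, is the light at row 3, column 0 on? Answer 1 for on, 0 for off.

1

step 0: ~++~+
+~++~
~~~~+
~+++~
step 1: ~++~+
++++~
+++~+
~~++~
step 2: ~++~+
++++~
++~~+
~+~~~
step 3: ~++~+
+++~~
++++~
~+~+~
step 4: ~+~+~
++++~
++++~
~+~+~
step 5: ~+~+~
++++~
++~+~
~~+~~
step 6: ~+~+~
++~+~
+~+~~
~~~~~
step 7: ~+~+~
++~+~
+++~~
+++~~
step 8: ~+~++
++~~+
+++~+
+++~~
step 9: ~+~~~
++~~~
+++~+
+++~~
step 10: ~++~~
+~++~
++~~+
+++~~
step 11: ~++~~
++++~
~~+~+
+~+~~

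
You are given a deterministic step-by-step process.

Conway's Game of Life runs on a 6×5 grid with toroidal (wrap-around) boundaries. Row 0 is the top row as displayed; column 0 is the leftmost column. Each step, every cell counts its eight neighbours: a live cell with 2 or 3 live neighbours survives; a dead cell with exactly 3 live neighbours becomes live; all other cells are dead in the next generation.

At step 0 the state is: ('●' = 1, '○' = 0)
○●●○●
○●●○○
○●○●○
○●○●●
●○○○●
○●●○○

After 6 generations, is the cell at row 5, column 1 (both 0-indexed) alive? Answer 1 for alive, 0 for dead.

k=0  ○●●○●
○●●○○
○●○●○
○●○●●
●○○○●
○●●○○
k=1  ○○○○○
○○○○○
○●○●●
○●○●○
○○○○●
○○●○●
k=2  ○○○○○
○○○○○
●○○●●
○○○●○
●○●○●
○○○●○
k=3  ○○○○○
○○○○●
○○○●●
○●●○○
○○●○●
○○○●●
k=4  ○○○●●
○○○●●
●○●●●
●●●○●
●●●○●
○○○●●
k=5  ●○●○○
○○○○○
○○○○○
○○○○○
○○○○○
○●○○○
k=6  ○●○○○
○○○○○
○○○○○
○○○○○
○○○○○
○●○○○

1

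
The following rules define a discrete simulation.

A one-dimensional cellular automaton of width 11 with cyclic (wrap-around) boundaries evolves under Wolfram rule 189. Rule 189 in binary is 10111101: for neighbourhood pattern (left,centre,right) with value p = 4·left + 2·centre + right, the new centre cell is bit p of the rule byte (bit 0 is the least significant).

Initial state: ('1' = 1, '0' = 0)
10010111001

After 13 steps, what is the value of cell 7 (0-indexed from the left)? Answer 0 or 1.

k=0  10010111001
k=1  01011110101
k=2  11111101111
k=3  11111011111
k=4  11110111111
k=5  11101111111
k=6  11011111111
k=7  10111111111
k=8  01111111111
k=9  11111111110
k=10  11111111101
k=11  11111111011
k=12  11111110111
k=13  11111101111

1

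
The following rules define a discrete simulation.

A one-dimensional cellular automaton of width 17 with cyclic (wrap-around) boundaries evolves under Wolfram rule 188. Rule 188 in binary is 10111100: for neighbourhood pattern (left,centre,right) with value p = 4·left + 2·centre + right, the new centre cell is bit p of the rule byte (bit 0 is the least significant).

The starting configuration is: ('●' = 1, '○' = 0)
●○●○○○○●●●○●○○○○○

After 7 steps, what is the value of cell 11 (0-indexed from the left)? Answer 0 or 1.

0) ●○●○○○○●●●○●○○○○○
1) ●●●●○○○●●○●●●○○○○
2) ●●●○●○○●○●●●○●○○○
3) ●●○●●●○●●●●○●●●○○
4) ●○●●●○●●●●○●●●○●○
5) ●●●●○●●●●○●●●○●●●
6) ●●●○●●●●○●●●○●●●●
7) ●●○●●●●○●●●○●●●●●

0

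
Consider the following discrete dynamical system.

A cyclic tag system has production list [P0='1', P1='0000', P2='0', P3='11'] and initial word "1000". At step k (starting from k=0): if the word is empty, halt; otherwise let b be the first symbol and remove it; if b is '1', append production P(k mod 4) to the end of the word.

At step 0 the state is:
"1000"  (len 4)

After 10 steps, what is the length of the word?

[0] "1000"  (len 4)
[1] "0001"  (len 4)
[2] "001"  (len 3)
[3] "01"  (len 2)
[4] "1"  (len 1)
[5] "1"  (len 1)
[6] "0000"  (len 4)
[7] "000"  (len 3)
[8] "00"  (len 2)
[9] "0"  (len 1)
[10] (halted — word empty)

0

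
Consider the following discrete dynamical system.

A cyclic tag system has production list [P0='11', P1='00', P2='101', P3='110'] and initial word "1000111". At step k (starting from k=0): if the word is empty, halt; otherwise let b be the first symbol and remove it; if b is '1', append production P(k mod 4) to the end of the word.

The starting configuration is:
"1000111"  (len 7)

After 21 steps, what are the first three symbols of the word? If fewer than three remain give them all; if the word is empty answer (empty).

step 0: "1000111"  (len 7)
step 1: "00011111"  (len 8)
step 2: "0011111"  (len 7)
step 3: "011111"  (len 6)
step 4: "11111"  (len 5)
step 5: "111111"  (len 6)
step 6: "1111100"  (len 7)
step 7: "111100101"  (len 9)
step 8: "11100101110"  (len 11)
step 9: "110010111011"  (len 12)
step 10: "1001011101100"  (len 13)
step 11: "001011101100101"  (len 15)
step 12: "01011101100101"  (len 14)
step 13: "1011101100101"  (len 13)
step 14: "01110110010100"  (len 14)
step 15: "1110110010100"  (len 13)
step 16: "110110010100110"  (len 15)
step 17: "1011001010011011"  (len 16)
step 18: "01100101001101100"  (len 17)
step 19: "1100101001101100"  (len 16)
step 20: "100101001101100110"  (len 18)
step 21: "0010100110110011011"  (len 19)

001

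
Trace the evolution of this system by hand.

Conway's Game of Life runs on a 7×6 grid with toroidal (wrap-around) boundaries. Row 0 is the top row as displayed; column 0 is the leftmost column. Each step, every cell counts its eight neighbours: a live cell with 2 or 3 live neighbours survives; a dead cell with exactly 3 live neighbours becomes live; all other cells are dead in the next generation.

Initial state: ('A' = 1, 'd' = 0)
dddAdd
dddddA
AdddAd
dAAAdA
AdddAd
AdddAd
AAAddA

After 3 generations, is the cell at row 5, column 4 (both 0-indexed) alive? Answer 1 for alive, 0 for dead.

[0] dddAdd
dddddA
AdddAd
dAAAdA
AdddAd
AdddAd
AAAddA
[1] dAAdAA
ddddAA
AAAAAd
dAAAdd
AdAdAd
dddAAd
AAAAAA
[2] dddddd
dddddd
Addddd
dddddd
ddddAA
dddddd
dddddd
[3] dddddd
dddddd
dddddd
dddddA
dddddd
dddddd
dddddd

0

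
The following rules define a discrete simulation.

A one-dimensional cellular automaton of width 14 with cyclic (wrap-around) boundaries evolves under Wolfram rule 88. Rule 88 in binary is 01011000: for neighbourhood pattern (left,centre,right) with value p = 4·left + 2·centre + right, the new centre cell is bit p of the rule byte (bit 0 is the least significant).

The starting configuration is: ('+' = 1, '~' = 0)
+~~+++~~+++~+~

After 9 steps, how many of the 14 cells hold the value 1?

k=0  +~~+++~~+++~+~
k=1  ~+~+~++~+~+~~~
k=2  ~~~~~++~~~~+~~
k=3  ~~~~~+++~~~~+~
k=4  ~~~~~+~++~~~~+
k=5  +~~~~~~+++~~~~
k=6  ~+~~~~~+~++~~~
k=7  ~~+~~~~~~+++~~
k=8  ~~~+~~~~~+~++~
k=9  ~~~~+~~~~~~+++

4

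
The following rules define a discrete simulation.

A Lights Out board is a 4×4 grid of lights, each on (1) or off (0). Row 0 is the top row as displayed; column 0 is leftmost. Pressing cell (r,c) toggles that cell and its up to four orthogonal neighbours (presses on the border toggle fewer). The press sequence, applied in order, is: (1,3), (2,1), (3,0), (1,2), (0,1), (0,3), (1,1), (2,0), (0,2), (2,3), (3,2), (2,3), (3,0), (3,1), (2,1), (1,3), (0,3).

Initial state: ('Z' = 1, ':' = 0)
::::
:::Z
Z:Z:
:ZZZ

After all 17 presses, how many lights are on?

10

[0] ::::
:::Z
Z:Z:
:ZZZ
[1] :::Z
::Z:
Z:ZZ
:ZZZ
[2] :::Z
:ZZ:
:Z:Z
::ZZ
[3] :::Z
:ZZ:
ZZ:Z
ZZZZ
[4] ::ZZ
:::Z
ZZZZ
ZZZZ
[5] ZZ:Z
:Z:Z
ZZZZ
ZZZZ
[6] ZZZ:
:Z::
ZZZZ
ZZZZ
[7] Z:Z:
Z:Z:
Z:ZZ
ZZZZ
[8] Z:Z:
::Z:
:ZZZ
:ZZZ
[9] ZZ:Z
::::
:ZZZ
:ZZZ
[10] ZZ:Z
:::Z
:Z::
:ZZ:
[11] ZZ:Z
:::Z
:ZZ:
:::Z
[12] ZZ:Z
::::
:Z:Z
::::
[13] ZZ:Z
::::
ZZ:Z
ZZ::
[14] ZZ:Z
::::
Z::Z
::Z:
[15] ZZ:Z
:Z::
:ZZZ
:ZZ:
[16] ZZ::
:ZZZ
:ZZ:
:ZZ:
[17] ZZZZ
:ZZ:
:ZZ:
:ZZ:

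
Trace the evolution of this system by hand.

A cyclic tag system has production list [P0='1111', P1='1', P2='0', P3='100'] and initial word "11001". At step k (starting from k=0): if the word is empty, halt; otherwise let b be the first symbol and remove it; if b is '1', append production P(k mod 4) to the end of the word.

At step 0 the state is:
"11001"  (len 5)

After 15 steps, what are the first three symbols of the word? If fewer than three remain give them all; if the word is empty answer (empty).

0) "11001"  (len 5)
1) "10011111"  (len 8)
2) "00111111"  (len 8)
3) "0111111"  (len 7)
4) "111111"  (len 6)
5) "111111111"  (len 9)
6) "111111111"  (len 9)
7) "111111110"  (len 9)
8) "11111110100"  (len 11)
9) "11111101001111"  (len 14)
10) "11111010011111"  (len 14)
11) "11110100111110"  (len 14)
12) "1110100111110100"  (len 16)
13) "1101001111101001111"  (len 19)
14) "1010011111010011111"  (len 19)
15) "0100111110100111110"  (len 19)

010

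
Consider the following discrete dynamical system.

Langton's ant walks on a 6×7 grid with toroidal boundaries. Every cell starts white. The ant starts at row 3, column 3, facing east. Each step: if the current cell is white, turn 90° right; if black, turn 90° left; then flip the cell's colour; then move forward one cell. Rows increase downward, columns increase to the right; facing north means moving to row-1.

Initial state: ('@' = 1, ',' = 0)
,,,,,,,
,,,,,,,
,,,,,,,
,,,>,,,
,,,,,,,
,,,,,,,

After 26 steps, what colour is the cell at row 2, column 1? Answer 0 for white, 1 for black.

1

t=0: ,,,,,,,
,,,,,,,
,,,,,,,
,,,>,,,
,,,,,,,
,,,,,,,
t=1: ,,,,,,,
,,,,,,,
,,,,,,,
,,,@,,,
,,,v,,,
,,,,,,,
t=2: ,,,,,,,
,,,,,,,
,,,,,,,
,,,@,,,
,,<@,,,
,,,,,,,
t=3: ,,,,,,,
,,,,,,,
,,,,,,,
,,^@,,,
,,@@,,,
,,,,,,,
t=4: ,,,,,,,
,,,,,,,
,,,,,,,
,,@>,,,
,,@@,,,
,,,,,,,
t=5: ,,,,,,,
,,,,,,,
,,,^,,,
,,@,,,,
,,@@,,,
,,,,,,,
t=6: ,,,,,,,
,,,,,,,
,,,@>,,
,,@,,,,
,,@@,,,
,,,,,,,
t=7: ,,,,,,,
,,,,,,,
,,,@@,,
,,@,v,,
,,@@,,,
,,,,,,,
t=8: ,,,,,,,
,,,,,,,
,,,@@,,
,,@<@,,
,,@@,,,
,,,,,,,
t=9: ,,,,,,,
,,,,,,,
,,,^@,,
,,@@@,,
,,@@,,,
,,,,,,,
t=10: ,,,,,,,
,,,,,,,
,,<,@,,
,,@@@,,
,,@@,,,
,,,,,,,
t=11: ,,,,,,,
,,^,,,,
,,@,@,,
,,@@@,,
,,@@,,,
,,,,,,,
t=12: ,,,,,,,
,,@>,,,
,,@,@,,
,,@@@,,
,,@@,,,
,,,,,,,
t=13: ,,,,,,,
,,@@,,,
,,@v@,,
,,@@@,,
,,@@,,,
,,,,,,,
t=14: ,,,,,,,
,,@@,,,
,,<@@,,
,,@@@,,
,,@@,,,
,,,,,,,
t=15: ,,,,,,,
,,@@,,,
,,,@@,,
,,v@@,,
,,@@,,,
,,,,,,,
t=16: ,,,,,,,
,,@@,,,
,,,@@,,
,,,>@,,
,,@@,,,
,,,,,,,
t=17: ,,,,,,,
,,@@,,,
,,,^@,,
,,,,@,,
,,@@,,,
,,,,,,,
t=18: ,,,,,,,
,,@@,,,
,,<,@,,
,,,,@,,
,,@@,,,
,,,,,,,
t=19: ,,,,,,,
,,^@,,,
,,@,@,,
,,,,@,,
,,@@,,,
,,,,,,,
t=20: ,,,,,,,
,<,@,,,
,,@,@,,
,,,,@,,
,,@@,,,
,,,,,,,
t=21: ,^,,,,,
,@,@,,,
,,@,@,,
,,,,@,,
,,@@,,,
,,,,,,,
t=22: ,@>,,,,
,@,@,,,
,,@,@,,
,,,,@,,
,,@@,,,
,,,,,,,
t=23: ,@@,,,,
,@v@,,,
,,@,@,,
,,,,@,,
,,@@,,,
,,,,,,,
t=24: ,@@,,,,
,<@@,,,
,,@,@,,
,,,,@,,
,,@@,,,
,,,,,,,
t=25: ,@@,,,,
,,@@,,,
,v@,@,,
,,,,@,,
,,@@,,,
,,,,,,,
t=26: ,@@,,,,
,,@@,,,
<@@,@,,
,,,,@,,
,,@@,,,
,,,,,,,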